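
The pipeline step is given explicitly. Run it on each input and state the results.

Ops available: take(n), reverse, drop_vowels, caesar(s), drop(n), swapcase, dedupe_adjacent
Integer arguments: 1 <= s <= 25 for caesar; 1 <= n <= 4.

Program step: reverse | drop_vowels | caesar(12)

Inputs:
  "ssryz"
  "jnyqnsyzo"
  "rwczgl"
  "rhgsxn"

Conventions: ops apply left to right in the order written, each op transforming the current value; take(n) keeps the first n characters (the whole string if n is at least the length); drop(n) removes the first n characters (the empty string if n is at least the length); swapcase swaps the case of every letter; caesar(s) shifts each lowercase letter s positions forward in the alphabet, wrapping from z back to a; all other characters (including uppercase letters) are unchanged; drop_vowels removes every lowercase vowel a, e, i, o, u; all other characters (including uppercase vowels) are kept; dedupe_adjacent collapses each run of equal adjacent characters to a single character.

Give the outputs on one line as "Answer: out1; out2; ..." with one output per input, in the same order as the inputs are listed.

"lkdee"; "lkezckzv"; "xsloid"; "zjestd"

Execution, op by op:
  "ssryz" -> "zyrss" -> "zyrss" -> "lkdee"
  "jnyqnsyzo" -> "ozysnqynj" -> "zysnqynj" -> "lkezckzv"
  "rwczgl" -> "lgzcwr" -> "lgzcwr" -> "xsloid"
  "rhgsxn" -> "nxsghr" -> "nxsghr" -> "zjestd"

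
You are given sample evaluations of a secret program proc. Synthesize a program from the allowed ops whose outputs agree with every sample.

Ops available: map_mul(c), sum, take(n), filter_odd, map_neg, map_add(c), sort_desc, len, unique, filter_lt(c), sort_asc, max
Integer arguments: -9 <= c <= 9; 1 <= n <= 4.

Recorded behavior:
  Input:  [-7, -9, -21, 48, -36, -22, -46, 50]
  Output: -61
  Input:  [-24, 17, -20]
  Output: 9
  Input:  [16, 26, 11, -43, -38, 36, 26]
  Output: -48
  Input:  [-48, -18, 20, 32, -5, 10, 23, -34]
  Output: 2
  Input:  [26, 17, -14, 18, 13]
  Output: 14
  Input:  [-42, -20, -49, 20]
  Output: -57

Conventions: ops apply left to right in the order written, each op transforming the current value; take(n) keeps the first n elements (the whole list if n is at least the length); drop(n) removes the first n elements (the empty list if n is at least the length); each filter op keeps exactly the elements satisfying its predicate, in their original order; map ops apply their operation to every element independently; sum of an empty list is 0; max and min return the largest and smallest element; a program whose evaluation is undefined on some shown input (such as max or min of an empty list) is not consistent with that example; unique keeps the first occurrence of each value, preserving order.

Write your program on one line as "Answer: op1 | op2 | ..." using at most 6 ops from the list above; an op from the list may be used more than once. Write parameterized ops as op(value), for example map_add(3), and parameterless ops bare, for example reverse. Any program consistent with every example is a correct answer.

map_neg | map_add(8) | map_neg | filter_odd | sum

Check, running the answer program on each example:
  [-7, -9, -21, 48, -36, -22, -46, 50] -> [7, 9, 21, -48, 36, 22, 46, -50] -> [15, 17, 29, -40, 44, 30, 54, -42] -> [-15, -17, -29, 40, -44, -30, -54, 42] -> [-15, -17, -29] -> -61
  [-24, 17, -20] -> [24, -17, 20] -> [32, -9, 28] -> [-32, 9, -28] -> [9] -> 9
  [16, 26, 11, -43, -38, 36, 26] -> [-16, -26, -11, 43, 38, -36, -26] -> [-8, -18, -3, 51, 46, -28, -18] -> [8, 18, 3, -51, -46, 28, 18] -> [3, -51] -> -48
  [-48, -18, 20, 32, -5, 10, 23, -34] -> [48, 18, -20, -32, 5, -10, -23, 34] -> [56, 26, -12, -24, 13, -2, -15, 42] -> [-56, -26, 12, 24, -13, 2, 15, -42] -> [-13, 15] -> 2
  [26, 17, -14, 18, 13] -> [-26, -17, 14, -18, -13] -> [-18, -9, 22, -10, -5] -> [18, 9, -22, 10, 5] -> [9, 5] -> 14
  [-42, -20, -49, 20] -> [42, 20, 49, -20] -> [50, 28, 57, -12] -> [-50, -28, -57, 12] -> [-57] -> -57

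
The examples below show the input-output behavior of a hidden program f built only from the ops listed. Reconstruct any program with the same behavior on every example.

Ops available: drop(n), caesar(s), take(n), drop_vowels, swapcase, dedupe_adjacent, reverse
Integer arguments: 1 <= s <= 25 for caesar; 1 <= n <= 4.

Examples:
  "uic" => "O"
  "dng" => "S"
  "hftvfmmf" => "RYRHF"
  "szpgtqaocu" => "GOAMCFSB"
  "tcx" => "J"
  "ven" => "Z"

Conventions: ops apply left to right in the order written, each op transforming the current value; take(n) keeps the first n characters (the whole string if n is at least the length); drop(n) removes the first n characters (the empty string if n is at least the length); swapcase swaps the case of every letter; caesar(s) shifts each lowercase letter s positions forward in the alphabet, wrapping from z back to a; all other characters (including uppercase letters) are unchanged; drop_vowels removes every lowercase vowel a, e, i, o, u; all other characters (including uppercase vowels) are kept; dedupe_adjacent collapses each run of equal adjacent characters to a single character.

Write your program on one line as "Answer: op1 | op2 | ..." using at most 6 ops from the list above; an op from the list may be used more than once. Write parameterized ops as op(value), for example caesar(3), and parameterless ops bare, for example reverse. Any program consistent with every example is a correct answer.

caesar(12) | swapcase | drop(2) | reverse | dedupe_adjacent

Check, running the answer program on each example:
  "uic" -> "guo" -> "GUO" -> "O" -> "O" -> "O"
  "dng" -> "pzs" -> "PZS" -> "S" -> "S" -> "S"
  "hftvfmmf" -> "trfhryyr" -> "TRFHRYYR" -> "FHRYYR" -> "RYYRHF" -> "RYRHF"
  "szpgtqaocu" -> "elbsfcmaog" -> "ELBSFCMAOG" -> "BSFCMAOG" -> "GOAMCFSB" -> "GOAMCFSB"
  "tcx" -> "foj" -> "FOJ" -> "J" -> "J" -> "J"
  "ven" -> "hqz" -> "HQZ" -> "Z" -> "Z" -> "Z"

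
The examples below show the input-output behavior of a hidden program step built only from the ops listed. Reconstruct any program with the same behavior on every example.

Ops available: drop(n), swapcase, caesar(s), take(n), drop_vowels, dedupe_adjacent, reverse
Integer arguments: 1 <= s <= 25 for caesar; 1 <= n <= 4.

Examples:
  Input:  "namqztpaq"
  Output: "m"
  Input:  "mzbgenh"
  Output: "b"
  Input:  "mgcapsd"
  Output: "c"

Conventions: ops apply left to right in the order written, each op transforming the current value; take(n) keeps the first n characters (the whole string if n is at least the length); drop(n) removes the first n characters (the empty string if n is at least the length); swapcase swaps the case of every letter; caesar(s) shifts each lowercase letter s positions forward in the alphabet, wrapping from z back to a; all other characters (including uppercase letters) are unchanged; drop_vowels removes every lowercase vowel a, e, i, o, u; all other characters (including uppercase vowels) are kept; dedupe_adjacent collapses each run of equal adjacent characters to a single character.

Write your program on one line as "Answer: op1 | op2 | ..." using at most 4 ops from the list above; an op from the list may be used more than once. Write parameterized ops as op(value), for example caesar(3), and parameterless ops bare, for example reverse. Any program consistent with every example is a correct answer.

drop(2) | take(4) | take(1)

Check, running the answer program on each example:
  "namqztpaq" -> "mqztpaq" -> "mqzt" -> "m"
  "mzbgenh" -> "bgenh" -> "bgen" -> "b"
  "mgcapsd" -> "capsd" -> "caps" -> "c"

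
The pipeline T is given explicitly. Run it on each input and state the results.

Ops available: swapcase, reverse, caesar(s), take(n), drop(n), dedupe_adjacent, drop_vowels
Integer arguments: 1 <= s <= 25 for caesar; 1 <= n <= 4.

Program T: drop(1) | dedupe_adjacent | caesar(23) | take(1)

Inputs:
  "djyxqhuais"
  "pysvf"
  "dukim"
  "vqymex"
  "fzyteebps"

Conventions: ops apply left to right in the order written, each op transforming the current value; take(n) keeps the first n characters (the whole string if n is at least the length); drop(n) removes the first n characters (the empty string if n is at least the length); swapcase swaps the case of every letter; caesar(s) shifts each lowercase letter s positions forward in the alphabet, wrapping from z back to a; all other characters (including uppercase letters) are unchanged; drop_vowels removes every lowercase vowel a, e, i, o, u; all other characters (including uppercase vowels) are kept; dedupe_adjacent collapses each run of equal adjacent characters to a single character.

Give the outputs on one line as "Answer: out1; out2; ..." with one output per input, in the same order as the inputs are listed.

"g"; "v"; "r"; "n"; "w"

Execution, op by op:
  "djyxqhuais" -> "jyxqhuais" -> "jyxqhuais" -> "gvunerxfp" -> "g"
  "pysvf" -> "ysvf" -> "ysvf" -> "vpsc" -> "v"
  "dukim" -> "ukim" -> "ukim" -> "rhfj" -> "r"
  "vqymex" -> "qymex" -> "qymex" -> "nvjbu" -> "n"
  "fzyteebps" -> "zyteebps" -> "zytebps" -> "wvqbymp" -> "w"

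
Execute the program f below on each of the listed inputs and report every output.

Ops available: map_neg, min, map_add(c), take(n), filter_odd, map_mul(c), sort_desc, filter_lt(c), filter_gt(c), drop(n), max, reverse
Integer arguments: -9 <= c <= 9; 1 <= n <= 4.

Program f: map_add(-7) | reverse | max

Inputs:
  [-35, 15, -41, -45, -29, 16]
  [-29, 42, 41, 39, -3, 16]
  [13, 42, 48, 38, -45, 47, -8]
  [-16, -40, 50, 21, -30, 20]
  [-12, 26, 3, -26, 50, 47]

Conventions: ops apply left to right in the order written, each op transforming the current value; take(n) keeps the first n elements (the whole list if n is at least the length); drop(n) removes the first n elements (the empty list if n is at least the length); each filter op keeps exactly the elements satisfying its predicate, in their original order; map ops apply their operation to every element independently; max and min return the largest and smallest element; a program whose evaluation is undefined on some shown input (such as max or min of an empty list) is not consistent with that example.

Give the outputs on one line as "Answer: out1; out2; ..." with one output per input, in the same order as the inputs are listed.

Execution, op by op:
  [-35, 15, -41, -45, -29, 16] -> [-42, 8, -48, -52, -36, 9] -> [9, -36, -52, -48, 8, -42] -> 9
  [-29, 42, 41, 39, -3, 16] -> [-36, 35, 34, 32, -10, 9] -> [9, -10, 32, 34, 35, -36] -> 35
  [13, 42, 48, 38, -45, 47, -8] -> [6, 35, 41, 31, -52, 40, -15] -> [-15, 40, -52, 31, 41, 35, 6] -> 41
  [-16, -40, 50, 21, -30, 20] -> [-23, -47, 43, 14, -37, 13] -> [13, -37, 14, 43, -47, -23] -> 43
  [-12, 26, 3, -26, 50, 47] -> [-19, 19, -4, -33, 43, 40] -> [40, 43, -33, -4, 19, -19] -> 43

9; 35; 41; 43; 43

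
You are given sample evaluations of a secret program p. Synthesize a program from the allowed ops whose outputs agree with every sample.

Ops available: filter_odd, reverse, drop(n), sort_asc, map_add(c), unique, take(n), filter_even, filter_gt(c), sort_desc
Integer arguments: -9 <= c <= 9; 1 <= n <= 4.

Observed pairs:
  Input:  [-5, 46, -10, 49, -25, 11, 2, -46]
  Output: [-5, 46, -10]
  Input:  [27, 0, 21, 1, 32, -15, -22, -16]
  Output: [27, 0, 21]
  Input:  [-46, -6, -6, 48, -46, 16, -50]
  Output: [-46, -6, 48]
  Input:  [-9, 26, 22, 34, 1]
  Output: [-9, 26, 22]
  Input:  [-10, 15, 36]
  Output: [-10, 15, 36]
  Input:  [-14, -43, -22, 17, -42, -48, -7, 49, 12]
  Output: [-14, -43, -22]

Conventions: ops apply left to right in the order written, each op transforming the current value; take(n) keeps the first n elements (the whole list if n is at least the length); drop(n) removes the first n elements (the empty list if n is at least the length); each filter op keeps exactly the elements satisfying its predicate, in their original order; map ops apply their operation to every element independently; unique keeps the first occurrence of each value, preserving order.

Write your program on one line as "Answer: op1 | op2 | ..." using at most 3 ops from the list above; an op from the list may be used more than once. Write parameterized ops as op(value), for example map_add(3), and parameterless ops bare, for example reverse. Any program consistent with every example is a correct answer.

unique | take(3)

Check, running the answer program on each example:
  [-5, 46, -10, 49, -25, 11, 2, -46] -> [-5, 46, -10, 49, -25, 11, 2, -46] -> [-5, 46, -10]
  [27, 0, 21, 1, 32, -15, -22, -16] -> [27, 0, 21, 1, 32, -15, -22, -16] -> [27, 0, 21]
  [-46, -6, -6, 48, -46, 16, -50] -> [-46, -6, 48, 16, -50] -> [-46, -6, 48]
  [-9, 26, 22, 34, 1] -> [-9, 26, 22, 34, 1] -> [-9, 26, 22]
  [-10, 15, 36] -> [-10, 15, 36] -> [-10, 15, 36]
  [-14, -43, -22, 17, -42, -48, -7, 49, 12] -> [-14, -43, -22, 17, -42, -48, -7, 49, 12] -> [-14, -43, -22]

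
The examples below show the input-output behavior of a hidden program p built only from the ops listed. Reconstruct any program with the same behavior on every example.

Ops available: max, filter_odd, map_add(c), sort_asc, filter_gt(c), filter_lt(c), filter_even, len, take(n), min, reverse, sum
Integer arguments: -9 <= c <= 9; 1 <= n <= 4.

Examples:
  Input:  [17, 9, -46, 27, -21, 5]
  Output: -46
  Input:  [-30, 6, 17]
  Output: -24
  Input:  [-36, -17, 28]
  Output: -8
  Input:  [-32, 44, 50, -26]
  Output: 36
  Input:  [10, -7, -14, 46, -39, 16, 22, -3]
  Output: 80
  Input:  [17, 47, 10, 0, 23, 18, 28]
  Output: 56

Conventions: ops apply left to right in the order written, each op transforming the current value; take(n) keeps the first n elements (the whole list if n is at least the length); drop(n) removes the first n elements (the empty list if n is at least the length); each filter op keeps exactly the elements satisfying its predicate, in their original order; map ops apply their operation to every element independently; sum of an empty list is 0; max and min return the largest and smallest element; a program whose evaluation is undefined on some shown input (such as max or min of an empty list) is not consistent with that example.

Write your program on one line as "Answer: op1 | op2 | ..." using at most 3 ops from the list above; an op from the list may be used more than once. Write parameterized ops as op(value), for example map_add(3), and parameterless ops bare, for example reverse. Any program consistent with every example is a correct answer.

filter_even | sum

Check, running the answer program on each example:
  [17, 9, -46, 27, -21, 5] -> [-46] -> -46
  [-30, 6, 17] -> [-30, 6] -> -24
  [-36, -17, 28] -> [-36, 28] -> -8
  [-32, 44, 50, -26] -> [-32, 44, 50, -26] -> 36
  [10, -7, -14, 46, -39, 16, 22, -3] -> [10, -14, 46, 16, 22] -> 80
  [17, 47, 10, 0, 23, 18, 28] -> [10, 0, 18, 28] -> 56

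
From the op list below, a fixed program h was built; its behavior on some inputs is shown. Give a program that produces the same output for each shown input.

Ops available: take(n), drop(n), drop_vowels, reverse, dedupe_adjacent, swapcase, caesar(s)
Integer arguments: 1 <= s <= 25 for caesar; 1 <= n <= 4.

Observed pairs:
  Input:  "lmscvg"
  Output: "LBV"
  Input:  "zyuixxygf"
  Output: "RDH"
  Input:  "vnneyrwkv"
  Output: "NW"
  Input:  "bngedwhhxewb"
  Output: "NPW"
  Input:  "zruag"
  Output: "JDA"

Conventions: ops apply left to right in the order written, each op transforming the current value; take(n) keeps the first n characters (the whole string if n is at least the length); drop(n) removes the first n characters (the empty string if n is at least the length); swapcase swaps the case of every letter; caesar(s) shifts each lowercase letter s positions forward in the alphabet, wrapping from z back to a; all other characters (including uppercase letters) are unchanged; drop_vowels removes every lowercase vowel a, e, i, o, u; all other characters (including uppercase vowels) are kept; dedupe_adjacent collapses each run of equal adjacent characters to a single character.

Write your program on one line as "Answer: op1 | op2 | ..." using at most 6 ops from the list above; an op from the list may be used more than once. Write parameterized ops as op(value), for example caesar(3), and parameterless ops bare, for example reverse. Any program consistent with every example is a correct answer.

caesar(9) | drop(1) | take(3) | dedupe_adjacent | reverse | swapcase

Check, running the answer program on each example:
  "lmscvg" -> "uvblep" -> "vblep" -> "vbl" -> "vbl" -> "lbv" -> "LBV"
  "zyuixxygf" -> "ihdrgghpo" -> "hdrgghpo" -> "hdr" -> "hdr" -> "rdh" -> "RDH"
  "vnneyrwkv" -> "ewwnhafte" -> "wwnhafte" -> "wwn" -> "wn" -> "nw" -> "NW"
  "bngedwhhxewb" -> "kwpnmfqqgnfk" -> "wpnmfqqgnfk" -> "wpn" -> "wpn" -> "npw" -> "NPW"
  "zruag" -> "iadjp" -> "adjp" -> "adj" -> "adj" -> "jda" -> "JDA"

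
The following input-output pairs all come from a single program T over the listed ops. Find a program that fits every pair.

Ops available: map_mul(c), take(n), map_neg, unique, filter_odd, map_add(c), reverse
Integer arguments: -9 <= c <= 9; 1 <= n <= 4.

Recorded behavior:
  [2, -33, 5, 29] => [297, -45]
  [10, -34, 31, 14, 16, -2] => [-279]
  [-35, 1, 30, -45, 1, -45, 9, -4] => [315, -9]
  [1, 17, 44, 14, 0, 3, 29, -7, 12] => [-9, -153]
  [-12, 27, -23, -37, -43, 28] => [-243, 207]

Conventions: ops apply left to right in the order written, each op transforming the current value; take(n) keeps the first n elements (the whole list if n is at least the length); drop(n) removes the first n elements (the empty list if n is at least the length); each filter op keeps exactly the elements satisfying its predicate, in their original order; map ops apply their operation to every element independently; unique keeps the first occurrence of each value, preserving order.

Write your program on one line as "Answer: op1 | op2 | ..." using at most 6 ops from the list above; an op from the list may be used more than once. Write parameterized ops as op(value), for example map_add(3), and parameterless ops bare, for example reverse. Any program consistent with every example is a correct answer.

reverse | unique | filter_odd | reverse | map_mul(-9) | take(2)

Check, running the answer program on each example:
  [2, -33, 5, 29] -> [29, 5, -33, 2] -> [29, 5, -33, 2] -> [29, 5, -33] -> [-33, 5, 29] -> [297, -45, -261] -> [297, -45]
  [10, -34, 31, 14, 16, -2] -> [-2, 16, 14, 31, -34, 10] -> [-2, 16, 14, 31, -34, 10] -> [31] -> [31] -> [-279] -> [-279]
  [-35, 1, 30, -45, 1, -45, 9, -4] -> [-4, 9, -45, 1, -45, 30, 1, -35] -> [-4, 9, -45, 1, 30, -35] -> [9, -45, 1, -35] -> [-35, 1, -45, 9] -> [315, -9, 405, -81] -> [315, -9]
  [1, 17, 44, 14, 0, 3, 29, -7, 12] -> [12, -7, 29, 3, 0, 14, 44, 17, 1] -> [12, -7, 29, 3, 0, 14, 44, 17, 1] -> [-7, 29, 3, 17, 1] -> [1, 17, 3, 29, -7] -> [-9, -153, -27, -261, 63] -> [-9, -153]
  [-12, 27, -23, -37, -43, 28] -> [28, -43, -37, -23, 27, -12] -> [28, -43, -37, -23, 27, -12] -> [-43, -37, -23, 27] -> [27, -23, -37, -43] -> [-243, 207, 333, 387] -> [-243, 207]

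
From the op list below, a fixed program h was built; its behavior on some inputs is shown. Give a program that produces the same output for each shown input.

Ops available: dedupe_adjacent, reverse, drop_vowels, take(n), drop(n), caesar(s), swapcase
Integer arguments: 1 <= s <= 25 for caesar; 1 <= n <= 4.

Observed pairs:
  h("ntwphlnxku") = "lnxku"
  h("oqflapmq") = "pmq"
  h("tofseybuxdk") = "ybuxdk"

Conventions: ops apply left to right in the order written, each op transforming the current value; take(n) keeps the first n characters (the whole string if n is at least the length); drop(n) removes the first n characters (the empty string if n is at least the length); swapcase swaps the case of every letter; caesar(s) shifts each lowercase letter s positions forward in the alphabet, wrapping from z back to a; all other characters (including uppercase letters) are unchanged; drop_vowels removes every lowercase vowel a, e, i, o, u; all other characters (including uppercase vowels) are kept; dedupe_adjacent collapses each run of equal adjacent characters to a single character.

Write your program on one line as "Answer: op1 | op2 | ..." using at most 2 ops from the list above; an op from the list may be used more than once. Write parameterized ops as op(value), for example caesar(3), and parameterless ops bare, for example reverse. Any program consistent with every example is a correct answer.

drop(3) | drop(2)

Check, running the answer program on each example:
  "ntwphlnxku" -> "phlnxku" -> "lnxku"
  "oqflapmq" -> "lapmq" -> "pmq"
  "tofseybuxdk" -> "seybuxdk" -> "ybuxdk"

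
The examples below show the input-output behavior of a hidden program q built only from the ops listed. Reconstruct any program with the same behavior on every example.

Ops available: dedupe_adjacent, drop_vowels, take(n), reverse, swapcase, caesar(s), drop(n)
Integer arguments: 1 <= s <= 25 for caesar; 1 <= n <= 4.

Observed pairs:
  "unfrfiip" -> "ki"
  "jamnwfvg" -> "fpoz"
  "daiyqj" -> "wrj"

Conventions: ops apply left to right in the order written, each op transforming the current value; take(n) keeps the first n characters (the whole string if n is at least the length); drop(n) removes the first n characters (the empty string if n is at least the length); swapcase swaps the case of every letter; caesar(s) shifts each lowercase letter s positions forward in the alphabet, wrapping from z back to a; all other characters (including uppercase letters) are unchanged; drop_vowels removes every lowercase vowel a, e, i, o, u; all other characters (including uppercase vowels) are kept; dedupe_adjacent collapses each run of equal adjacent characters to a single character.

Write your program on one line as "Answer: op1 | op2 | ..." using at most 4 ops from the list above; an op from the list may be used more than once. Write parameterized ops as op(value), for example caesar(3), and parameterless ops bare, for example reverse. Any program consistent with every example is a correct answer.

drop_vowels | caesar(21) | drop_vowels | caesar(24)

Check, running the answer program on each example:
  "unfrfiip" -> "nfrfp" -> "iamak" -> "mk" -> "ki"
  "jamnwfvg" -> "jmnwfvg" -> "ehiraqb" -> "hrqb" -> "fpoz"
  "daiyqj" -> "dyqj" -> "ytle" -> "ytl" -> "wrj"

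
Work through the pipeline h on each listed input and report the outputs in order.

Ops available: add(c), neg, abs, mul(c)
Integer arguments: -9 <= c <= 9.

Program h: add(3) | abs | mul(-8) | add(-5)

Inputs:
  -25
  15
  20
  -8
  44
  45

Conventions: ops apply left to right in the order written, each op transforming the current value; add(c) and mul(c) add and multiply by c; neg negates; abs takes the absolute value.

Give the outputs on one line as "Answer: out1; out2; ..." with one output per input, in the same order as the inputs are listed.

-181; -149; -189; -45; -381; -389

Execution, op by op:
  -25 -> -22 -> 22 -> -176 -> -181
  15 -> 18 -> 18 -> -144 -> -149
  20 -> 23 -> 23 -> -184 -> -189
  -8 -> -5 -> 5 -> -40 -> -45
  44 -> 47 -> 47 -> -376 -> -381
  45 -> 48 -> 48 -> -384 -> -389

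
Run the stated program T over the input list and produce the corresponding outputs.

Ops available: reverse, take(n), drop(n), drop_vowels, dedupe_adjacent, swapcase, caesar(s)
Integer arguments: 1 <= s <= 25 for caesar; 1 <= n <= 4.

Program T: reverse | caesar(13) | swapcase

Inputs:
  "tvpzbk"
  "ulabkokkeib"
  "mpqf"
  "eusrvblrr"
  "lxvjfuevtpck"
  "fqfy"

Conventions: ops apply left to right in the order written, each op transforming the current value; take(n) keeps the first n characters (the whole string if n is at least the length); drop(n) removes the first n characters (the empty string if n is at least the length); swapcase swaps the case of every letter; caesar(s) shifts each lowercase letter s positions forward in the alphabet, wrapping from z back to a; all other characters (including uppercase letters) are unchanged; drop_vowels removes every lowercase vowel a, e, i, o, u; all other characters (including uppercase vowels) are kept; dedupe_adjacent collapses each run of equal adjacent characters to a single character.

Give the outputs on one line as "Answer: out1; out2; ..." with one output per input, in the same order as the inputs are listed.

Execution, op by op:
  "tvpzbk" -> "kbzpvt" -> "xomcig" -> "XOMCIG"
  "ulabkokkeib" -> "biekkokbalu" -> "ovrxxbxonyh" -> "OVRXXBXONYH"
  "mpqf" -> "fqpm" -> "sdcz" -> "SDCZ"
  "eusrvblrr" -> "rrlbvrsue" -> "eeyoiefhr" -> "EEYOIEFHR"
  "lxvjfuevtpck" -> "kcptveufjvxl" -> "xpcgirhswiky" -> "XPCGIRHSWIKY"
  "fqfy" -> "yfqf" -> "lsds" -> "LSDS"

"XOMCIG"; "OVRXXBXONYH"; "SDCZ"; "EEYOIEFHR"; "XPCGIRHSWIKY"; "LSDS"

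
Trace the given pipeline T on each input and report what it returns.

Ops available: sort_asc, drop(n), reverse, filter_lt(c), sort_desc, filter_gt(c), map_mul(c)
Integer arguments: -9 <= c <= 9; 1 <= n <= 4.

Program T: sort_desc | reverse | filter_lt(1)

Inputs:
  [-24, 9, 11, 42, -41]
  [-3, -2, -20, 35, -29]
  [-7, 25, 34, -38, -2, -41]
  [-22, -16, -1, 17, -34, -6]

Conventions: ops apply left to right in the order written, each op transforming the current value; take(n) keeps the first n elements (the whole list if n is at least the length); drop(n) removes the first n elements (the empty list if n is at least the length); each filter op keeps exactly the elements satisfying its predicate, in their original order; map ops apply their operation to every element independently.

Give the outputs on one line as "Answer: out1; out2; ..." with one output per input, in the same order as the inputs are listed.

Execution, op by op:
  [-24, 9, 11, 42, -41] -> [42, 11, 9, -24, -41] -> [-41, -24, 9, 11, 42] -> [-41, -24]
  [-3, -2, -20, 35, -29] -> [35, -2, -3, -20, -29] -> [-29, -20, -3, -2, 35] -> [-29, -20, -3, -2]
  [-7, 25, 34, -38, -2, -41] -> [34, 25, -2, -7, -38, -41] -> [-41, -38, -7, -2, 25, 34] -> [-41, -38, -7, -2]
  [-22, -16, -1, 17, -34, -6] -> [17, -1, -6, -16, -22, -34] -> [-34, -22, -16, -6, -1, 17] -> [-34, -22, -16, -6, -1]

[-41, -24]; [-29, -20, -3, -2]; [-41, -38, -7, -2]; [-34, -22, -16, -6, -1]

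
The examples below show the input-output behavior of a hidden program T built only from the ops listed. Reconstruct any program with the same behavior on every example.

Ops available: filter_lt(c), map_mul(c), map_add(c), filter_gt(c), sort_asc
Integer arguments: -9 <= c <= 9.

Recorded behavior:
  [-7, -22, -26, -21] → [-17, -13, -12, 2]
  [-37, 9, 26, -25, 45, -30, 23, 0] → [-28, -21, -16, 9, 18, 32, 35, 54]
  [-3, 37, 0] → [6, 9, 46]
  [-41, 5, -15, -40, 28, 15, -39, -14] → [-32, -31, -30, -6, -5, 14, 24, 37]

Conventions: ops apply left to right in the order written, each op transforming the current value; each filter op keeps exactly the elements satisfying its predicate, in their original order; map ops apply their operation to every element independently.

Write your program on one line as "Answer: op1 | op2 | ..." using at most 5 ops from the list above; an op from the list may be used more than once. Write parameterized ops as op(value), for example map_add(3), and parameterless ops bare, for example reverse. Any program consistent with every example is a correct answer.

map_add(4) | map_add(5) | map_add(-6) | sort_asc | map_add(6)

Check, running the answer program on each example:
  [-7, -22, -26, -21] -> [-3, -18, -22, -17] -> [2, -13, -17, -12] -> [-4, -19, -23, -18] -> [-23, -19, -18, -4] -> [-17, -13, -12, 2]
  [-37, 9, 26, -25, 45, -30, 23, 0] -> [-33, 13, 30, -21, 49, -26, 27, 4] -> [-28, 18, 35, -16, 54, -21, 32, 9] -> [-34, 12, 29, -22, 48, -27, 26, 3] -> [-34, -27, -22, 3, 12, 26, 29, 48] -> [-28, -21, -16, 9, 18, 32, 35, 54]
  [-3, 37, 0] -> [1, 41, 4] -> [6, 46, 9] -> [0, 40, 3] -> [0, 3, 40] -> [6, 9, 46]
  [-41, 5, -15, -40, 28, 15, -39, -14] -> [-37, 9, -11, -36, 32, 19, -35, -10] -> [-32, 14, -6, -31, 37, 24, -30, -5] -> [-38, 8, -12, -37, 31, 18, -36, -11] -> [-38, -37, -36, -12, -11, 8, 18, 31] -> [-32, -31, -30, -6, -5, 14, 24, 37]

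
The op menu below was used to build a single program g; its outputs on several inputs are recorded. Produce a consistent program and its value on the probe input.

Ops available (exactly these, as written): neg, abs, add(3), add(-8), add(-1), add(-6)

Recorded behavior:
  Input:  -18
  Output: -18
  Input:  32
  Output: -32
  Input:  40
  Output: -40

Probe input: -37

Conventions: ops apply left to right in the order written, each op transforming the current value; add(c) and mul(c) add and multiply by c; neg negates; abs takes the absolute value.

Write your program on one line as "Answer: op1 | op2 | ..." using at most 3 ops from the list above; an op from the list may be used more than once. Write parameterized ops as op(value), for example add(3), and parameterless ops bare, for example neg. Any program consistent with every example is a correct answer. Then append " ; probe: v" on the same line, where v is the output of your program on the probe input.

abs | neg ; probe: -37

Check, running the answer program on each example:
  -18 -> 18 -> -18
  32 -> 32 -> -32
  40 -> 40 -> -40
  probe: -37 -> 37 -> -37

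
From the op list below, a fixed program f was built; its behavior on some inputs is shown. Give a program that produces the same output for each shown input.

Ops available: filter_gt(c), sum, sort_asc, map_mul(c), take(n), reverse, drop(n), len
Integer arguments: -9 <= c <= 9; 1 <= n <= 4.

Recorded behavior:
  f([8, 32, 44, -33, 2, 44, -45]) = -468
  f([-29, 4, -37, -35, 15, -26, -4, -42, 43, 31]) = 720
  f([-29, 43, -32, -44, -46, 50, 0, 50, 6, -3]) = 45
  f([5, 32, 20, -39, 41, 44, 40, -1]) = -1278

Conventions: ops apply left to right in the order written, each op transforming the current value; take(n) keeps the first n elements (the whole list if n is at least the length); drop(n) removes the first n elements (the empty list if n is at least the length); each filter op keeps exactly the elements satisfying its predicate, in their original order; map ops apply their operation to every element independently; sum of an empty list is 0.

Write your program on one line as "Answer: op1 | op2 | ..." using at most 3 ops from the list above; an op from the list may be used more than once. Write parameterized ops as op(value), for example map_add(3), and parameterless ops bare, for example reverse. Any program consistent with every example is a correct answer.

map_mul(-9) | sum

Check, running the answer program on each example:
  [8, 32, 44, -33, 2, 44, -45] -> [-72, -288, -396, 297, -18, -396, 405] -> -468
  [-29, 4, -37, -35, 15, -26, -4, -42, 43, 31] -> [261, -36, 333, 315, -135, 234, 36, 378, -387, -279] -> 720
  [-29, 43, -32, -44, -46, 50, 0, 50, 6, -3] -> [261, -387, 288, 396, 414, -450, 0, -450, -54, 27] -> 45
  [5, 32, 20, -39, 41, 44, 40, -1] -> [-45, -288, -180, 351, -369, -396, -360, 9] -> -1278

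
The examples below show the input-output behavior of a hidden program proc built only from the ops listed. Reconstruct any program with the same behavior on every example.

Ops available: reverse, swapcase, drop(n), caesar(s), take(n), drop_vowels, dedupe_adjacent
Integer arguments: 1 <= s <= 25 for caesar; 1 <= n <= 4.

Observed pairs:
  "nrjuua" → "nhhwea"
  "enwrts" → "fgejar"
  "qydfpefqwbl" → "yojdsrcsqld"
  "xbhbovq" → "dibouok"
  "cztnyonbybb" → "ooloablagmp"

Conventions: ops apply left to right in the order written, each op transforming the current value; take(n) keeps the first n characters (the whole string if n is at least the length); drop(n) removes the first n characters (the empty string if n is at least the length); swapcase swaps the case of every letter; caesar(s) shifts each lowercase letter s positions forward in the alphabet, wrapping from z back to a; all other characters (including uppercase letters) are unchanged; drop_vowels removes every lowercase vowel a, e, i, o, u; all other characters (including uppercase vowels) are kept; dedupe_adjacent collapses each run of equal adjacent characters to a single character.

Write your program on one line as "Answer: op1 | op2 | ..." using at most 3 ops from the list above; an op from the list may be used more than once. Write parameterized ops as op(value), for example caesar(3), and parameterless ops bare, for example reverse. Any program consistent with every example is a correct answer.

reverse | caesar(18) | caesar(21)

Check, running the answer program on each example:
  "nrjuua" -> "auujrn" -> "smmbjf" -> "nhhwea"
  "enwrts" -> "strwne" -> "kljofw" -> "fgejar"
  "qydfpefqwbl" -> "lbwqfepfdyq" -> "dtoixwhxvqi" -> "yojdsrcsqld"
  "xbhbovq" -> "qvobhbx" -> "ingtztp" -> "dibouok"
  "cztnyonbybb" -> "bbybnoyntzc" -> "ttqtfgqflru" -> "ooloablagmp"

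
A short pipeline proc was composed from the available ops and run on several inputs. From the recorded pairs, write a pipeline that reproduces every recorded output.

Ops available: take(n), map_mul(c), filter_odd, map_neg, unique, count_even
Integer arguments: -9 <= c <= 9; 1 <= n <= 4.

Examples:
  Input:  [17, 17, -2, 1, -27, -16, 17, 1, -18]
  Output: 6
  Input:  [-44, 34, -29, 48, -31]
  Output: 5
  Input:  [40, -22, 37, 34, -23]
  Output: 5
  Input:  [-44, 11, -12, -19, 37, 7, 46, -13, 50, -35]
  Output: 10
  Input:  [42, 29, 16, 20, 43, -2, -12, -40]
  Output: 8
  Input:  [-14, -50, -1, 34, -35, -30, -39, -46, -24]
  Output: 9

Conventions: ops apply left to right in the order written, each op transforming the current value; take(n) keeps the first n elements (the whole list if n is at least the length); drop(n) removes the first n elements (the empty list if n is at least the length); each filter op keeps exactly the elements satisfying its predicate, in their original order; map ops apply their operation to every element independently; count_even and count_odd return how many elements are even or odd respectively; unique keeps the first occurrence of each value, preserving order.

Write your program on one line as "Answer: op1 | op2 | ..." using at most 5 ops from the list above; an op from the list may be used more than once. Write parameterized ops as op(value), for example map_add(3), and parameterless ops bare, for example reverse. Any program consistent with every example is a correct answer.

map_mul(2) | unique | map_neg | count_even

Check, running the answer program on each example:
  [17, 17, -2, 1, -27, -16, 17, 1, -18] -> [34, 34, -4, 2, -54, -32, 34, 2, -36] -> [34, -4, 2, -54, -32, -36] -> [-34, 4, -2, 54, 32, 36] -> 6
  [-44, 34, -29, 48, -31] -> [-88, 68, -58, 96, -62] -> [-88, 68, -58, 96, -62] -> [88, -68, 58, -96, 62] -> 5
  [40, -22, 37, 34, -23] -> [80, -44, 74, 68, -46] -> [80, -44, 74, 68, -46] -> [-80, 44, -74, -68, 46] -> 5
  [-44, 11, -12, -19, 37, 7, 46, -13, 50, -35] -> [-88, 22, -24, -38, 74, 14, 92, -26, 100, -70] -> [-88, 22, -24, -38, 74, 14, 92, -26, 100, -70] -> [88, -22, 24, 38, -74, -14, -92, 26, -100, 70] -> 10
  [42, 29, 16, 20, 43, -2, -12, -40] -> [84, 58, 32, 40, 86, -4, -24, -80] -> [84, 58, 32, 40, 86, -4, -24, -80] -> [-84, -58, -32, -40, -86, 4, 24, 80] -> 8
  [-14, -50, -1, 34, -35, -30, -39, -46, -24] -> [-28, -100, -2, 68, -70, -60, -78, -92, -48] -> [-28, -100, -2, 68, -70, -60, -78, -92, -48] -> [28, 100, 2, -68, 70, 60, 78, 92, 48] -> 9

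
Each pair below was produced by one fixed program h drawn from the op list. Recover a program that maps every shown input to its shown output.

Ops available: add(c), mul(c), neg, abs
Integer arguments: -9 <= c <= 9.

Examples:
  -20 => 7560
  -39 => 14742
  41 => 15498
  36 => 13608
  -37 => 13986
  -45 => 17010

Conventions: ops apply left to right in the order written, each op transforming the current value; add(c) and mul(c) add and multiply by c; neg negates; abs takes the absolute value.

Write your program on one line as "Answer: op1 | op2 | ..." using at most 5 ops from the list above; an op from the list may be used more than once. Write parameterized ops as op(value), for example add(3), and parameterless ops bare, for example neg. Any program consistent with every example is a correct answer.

mul(7) | abs | mul(6) | mul(-9) | abs

Check, running the answer program on each example:
  -20 -> -140 -> 140 -> 840 -> -7560 -> 7560
  -39 -> -273 -> 273 -> 1638 -> -14742 -> 14742
  41 -> 287 -> 287 -> 1722 -> -15498 -> 15498
  36 -> 252 -> 252 -> 1512 -> -13608 -> 13608
  -37 -> -259 -> 259 -> 1554 -> -13986 -> 13986
  -45 -> -315 -> 315 -> 1890 -> -17010 -> 17010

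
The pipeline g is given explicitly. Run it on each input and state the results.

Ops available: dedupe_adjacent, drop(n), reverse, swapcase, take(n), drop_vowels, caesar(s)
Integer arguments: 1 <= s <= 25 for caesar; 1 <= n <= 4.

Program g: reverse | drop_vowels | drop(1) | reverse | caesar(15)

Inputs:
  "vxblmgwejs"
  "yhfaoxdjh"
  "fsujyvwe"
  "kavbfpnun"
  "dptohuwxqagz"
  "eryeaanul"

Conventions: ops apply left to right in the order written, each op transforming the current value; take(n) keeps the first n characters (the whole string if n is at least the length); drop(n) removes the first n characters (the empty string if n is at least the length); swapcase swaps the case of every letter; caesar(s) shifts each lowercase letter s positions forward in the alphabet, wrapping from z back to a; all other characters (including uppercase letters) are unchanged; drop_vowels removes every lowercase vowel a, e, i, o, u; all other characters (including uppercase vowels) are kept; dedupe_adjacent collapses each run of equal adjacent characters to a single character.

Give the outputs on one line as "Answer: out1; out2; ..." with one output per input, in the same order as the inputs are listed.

"kmqabvly"; "nwumsy"; "uhynk"; "zkquec"; "seiwlmfv"; "gnc"

Execution, op by op:
  "vxblmgwejs" -> "sjewgmlbxv" -> "sjwgmlbxv" -> "jwgmlbxv" -> "vxblmgwj" -> "kmqabvly"
  "yhfaoxdjh" -> "hjdxoafhy" -> "hjdxfhy" -> "jdxfhy" -> "yhfxdj" -> "nwumsy"
  "fsujyvwe" -> "ewvyjusf" -> "wvyjsf" -> "vyjsf" -> "fsjyv" -> "uhynk"
  "kavbfpnun" -> "nunpfbvak" -> "nnpfbvk" -> "npfbvk" -> "kvbfpn" -> "zkquec"
  "dptohuwxqagz" -> "zgaqxwuhotpd" -> "zgqxwhtpd" -> "gqxwhtpd" -> "dpthwxqg" -> "seiwlmfv"
  "eryeaanul" -> "lunaaeyre" -> "lnyr" -> "nyr" -> "ryn" -> "gnc"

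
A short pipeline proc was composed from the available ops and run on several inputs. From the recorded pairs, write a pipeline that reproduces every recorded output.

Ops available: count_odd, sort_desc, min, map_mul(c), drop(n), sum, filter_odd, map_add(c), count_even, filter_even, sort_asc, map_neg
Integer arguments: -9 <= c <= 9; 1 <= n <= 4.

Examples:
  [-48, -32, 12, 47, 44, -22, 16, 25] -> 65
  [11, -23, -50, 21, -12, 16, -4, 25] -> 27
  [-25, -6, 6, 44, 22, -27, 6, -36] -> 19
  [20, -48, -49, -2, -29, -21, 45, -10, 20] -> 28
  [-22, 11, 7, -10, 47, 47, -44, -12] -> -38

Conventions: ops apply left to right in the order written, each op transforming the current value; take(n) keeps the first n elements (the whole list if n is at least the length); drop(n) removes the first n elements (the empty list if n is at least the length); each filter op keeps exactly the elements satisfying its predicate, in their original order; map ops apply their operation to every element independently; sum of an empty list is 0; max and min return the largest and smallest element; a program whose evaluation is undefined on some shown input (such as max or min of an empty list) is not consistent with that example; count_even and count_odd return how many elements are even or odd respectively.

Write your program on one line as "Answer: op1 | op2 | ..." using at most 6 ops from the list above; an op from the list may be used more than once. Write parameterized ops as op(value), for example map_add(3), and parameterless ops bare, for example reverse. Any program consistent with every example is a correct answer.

map_add(8) | drop(4) | sort_asc | map_add(1) | filter_odd | sum

Check, running the answer program on each example:
  [-48, -32, 12, 47, 44, -22, 16, 25] -> [-40, -24, 20, 55, 52, -14, 24, 33] -> [52, -14, 24, 33] -> [-14, 24, 33, 52] -> [-13, 25, 34, 53] -> [-13, 25, 53] -> 65
  [11, -23, -50, 21, -12, 16, -4, 25] -> [19, -15, -42, 29, -4, 24, 4, 33] -> [-4, 24, 4, 33] -> [-4, 4, 24, 33] -> [-3, 5, 25, 34] -> [-3, 5, 25] -> 27
  [-25, -6, 6, 44, 22, -27, 6, -36] -> [-17, 2, 14, 52, 30, -19, 14, -28] -> [30, -19, 14, -28] -> [-28, -19, 14, 30] -> [-27, -18, 15, 31] -> [-27, 15, 31] -> 19
  [20, -48, -49, -2, -29, -21, 45, -10, 20] -> [28, -40, -41, 6, -21, -13, 53, -2, 28] -> [-21, -13, 53, -2, 28] -> [-21, -13, -2, 28, 53] -> [-20, -12, -1, 29, 54] -> [-1, 29] -> 28
  [-22, 11, 7, -10, 47, 47, -44, -12] -> [-14, 19, 15, -2, 55, 55, -36, -4] -> [55, 55, -36, -4] -> [-36, -4, 55, 55] -> [-35, -3, 56, 56] -> [-35, -3] -> -38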